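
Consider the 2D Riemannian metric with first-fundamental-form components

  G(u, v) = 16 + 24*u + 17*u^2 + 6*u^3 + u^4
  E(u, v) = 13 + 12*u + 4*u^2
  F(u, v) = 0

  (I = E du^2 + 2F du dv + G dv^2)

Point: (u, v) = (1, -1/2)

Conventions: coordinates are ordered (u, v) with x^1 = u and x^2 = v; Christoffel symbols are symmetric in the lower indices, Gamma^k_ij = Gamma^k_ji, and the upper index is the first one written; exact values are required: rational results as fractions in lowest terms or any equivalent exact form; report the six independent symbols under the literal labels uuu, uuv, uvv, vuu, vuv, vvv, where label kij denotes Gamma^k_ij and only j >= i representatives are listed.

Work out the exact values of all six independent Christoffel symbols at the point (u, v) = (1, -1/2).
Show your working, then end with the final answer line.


E = 29, F = 0, G = 64 at the point
E_u = 20, E_v = 0, F_u = 0, F_v = 0, G_u = 80, G_v = 0
EG - F^2 = 1856;  g^inv = (1/1856) * [[64, 0], [0, 29]]
first-kind symbols [ij,l] = (1/2)(d_i g_jl + d_j g_il - d_l g_ij): [uu,u] = E_u/2 = 10, [uu,v] = F_u - E_v/2 = 0, [uv,u] = E_v/2 = 0, [uv,v] = G_u/2 = 40, [vv,u] = F_v - G_u/2 = -40, [vv,v] = G_v/2 = 0
Gamma^u_ij = (G*[ij,u] - F*[ij,v])/(EG - F^2), Gamma^v_ij = (E*[ij,v] - F*[ij,u])/(EG - F^2)

Answer: Gamma_uuu = 10/29, Gamma_uuv = 0, Gamma_uvv = -40/29, Gamma_vuu = 0, Gamma_vuv = 5/8, Gamma_vvv = 0


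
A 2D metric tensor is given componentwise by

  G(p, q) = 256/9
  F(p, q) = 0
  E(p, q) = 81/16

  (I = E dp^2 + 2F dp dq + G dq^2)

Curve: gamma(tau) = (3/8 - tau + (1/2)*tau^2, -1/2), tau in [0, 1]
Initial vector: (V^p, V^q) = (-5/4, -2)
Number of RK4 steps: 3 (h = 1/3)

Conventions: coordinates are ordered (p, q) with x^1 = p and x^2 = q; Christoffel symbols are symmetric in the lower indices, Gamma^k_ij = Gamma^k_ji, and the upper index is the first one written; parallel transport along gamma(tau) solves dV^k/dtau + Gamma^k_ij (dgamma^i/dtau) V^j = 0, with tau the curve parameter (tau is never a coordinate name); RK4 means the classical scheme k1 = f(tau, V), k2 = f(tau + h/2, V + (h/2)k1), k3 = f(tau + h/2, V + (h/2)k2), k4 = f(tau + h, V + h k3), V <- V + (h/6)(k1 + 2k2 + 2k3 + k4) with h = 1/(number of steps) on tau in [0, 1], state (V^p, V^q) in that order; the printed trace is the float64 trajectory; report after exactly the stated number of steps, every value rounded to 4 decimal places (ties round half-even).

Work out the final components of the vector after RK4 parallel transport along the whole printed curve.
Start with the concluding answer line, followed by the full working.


Answer: V^p = -1.2500, V^q = -2.0000

gamma'(tau) = (-1 + tau, 0); f(tau, V)^k = -Gamma^k_ij(gamma(tau)) gamma'^i(tau) V^j; h = 1/3; intermediate values shown to 6 dp
curve data and Christoffel symbols at the stage parameters:
  tau = 0.000000: gamma = (0.375000, -0.500000), gamma' = (-1.000000, 0.000000); Gamma_ppp = 0.000000, Gamma_ppq = 0.000000, Gamma_pqq = 0.000000, Gamma_qpp = 0.000000, Gamma_qpq = 0.000000, Gamma_qqq = 0.000000
  tau = 0.166667: gamma = (0.222222, -0.500000), gamma' = (-0.833333, 0.000000); Gamma_ppp = 0.000000, Gamma_ppq = 0.000000, Gamma_pqq = 0.000000, Gamma_qpp = 0.000000, Gamma_qpq = 0.000000, Gamma_qqq = 0.000000
  tau = 0.333333: gamma = (0.097222, -0.500000), gamma' = (-0.666667, 0.000000); Gamma_ppp = 0.000000, Gamma_ppq = 0.000000, Gamma_pqq = 0.000000, Gamma_qpp = 0.000000, Gamma_qpq = 0.000000, Gamma_qqq = 0.000000
  tau = 0.500000: gamma = (0.000000, -0.500000), gamma' = (-0.500000, 0.000000); Gamma_ppp = 0.000000, Gamma_ppq = 0.000000, Gamma_pqq = 0.000000, Gamma_qpp = 0.000000, Gamma_qpq = 0.000000, Gamma_qqq = 0.000000
  tau = 0.666667: gamma = (-0.069444, -0.500000), gamma' = (-0.333333, 0.000000); Gamma_ppp = 0.000000, Gamma_ppq = 0.000000, Gamma_pqq = 0.000000, Gamma_qpp = 0.000000, Gamma_qpq = 0.000000, Gamma_qqq = 0.000000
  tau = 0.833333: gamma = (-0.111111, -0.500000), gamma' = (-0.166667, 0.000000); Gamma_ppp = 0.000000, Gamma_ppq = 0.000000, Gamma_pqq = 0.000000, Gamma_qpp = 0.000000, Gamma_qpq = 0.000000, Gamma_qqq = 0.000000
  tau = 1.000000: gamma = (-0.125000, -0.500000), gamma' = (0.000000, 0.000000); Gamma_ppp = 0.000000, Gamma_ppq = 0.000000, Gamma_pqq = 0.000000, Gamma_qpp = 0.000000, Gamma_qpq = 0.000000, Gamma_qqq = 0.000000
step 0: V^p = -1.2500, V^q = -2.0000
step 1: k1 = (0.000000, 0.000000), k2 = (0.000000, 0.000000), k3 = (0.000000, 0.000000), k4 = (0.000000, 0.000000); V <- V + (h/6)(k1 + 2k2 + 2k3 + k4): V^p = -1.2500, V^q = -2.0000
step 2: k1 = (0.000000, 0.000000), k2 = (0.000000, 0.000000), k3 = (0.000000, 0.000000), k4 = (0.000000, 0.000000); V <- V + (h/6)(k1 + 2k2 + 2k3 + k4): V^p = -1.2500, V^q = -2.0000
step 3: k1 = (0.000000, 0.000000), k2 = (0.000000, 0.000000), k3 = (0.000000, 0.000000), k4 = (0.000000, 0.000000); V <- V + (h/6)(k1 + 2k2 + 2k3 + k4): V^p = -1.2500, V^q = -2.0000


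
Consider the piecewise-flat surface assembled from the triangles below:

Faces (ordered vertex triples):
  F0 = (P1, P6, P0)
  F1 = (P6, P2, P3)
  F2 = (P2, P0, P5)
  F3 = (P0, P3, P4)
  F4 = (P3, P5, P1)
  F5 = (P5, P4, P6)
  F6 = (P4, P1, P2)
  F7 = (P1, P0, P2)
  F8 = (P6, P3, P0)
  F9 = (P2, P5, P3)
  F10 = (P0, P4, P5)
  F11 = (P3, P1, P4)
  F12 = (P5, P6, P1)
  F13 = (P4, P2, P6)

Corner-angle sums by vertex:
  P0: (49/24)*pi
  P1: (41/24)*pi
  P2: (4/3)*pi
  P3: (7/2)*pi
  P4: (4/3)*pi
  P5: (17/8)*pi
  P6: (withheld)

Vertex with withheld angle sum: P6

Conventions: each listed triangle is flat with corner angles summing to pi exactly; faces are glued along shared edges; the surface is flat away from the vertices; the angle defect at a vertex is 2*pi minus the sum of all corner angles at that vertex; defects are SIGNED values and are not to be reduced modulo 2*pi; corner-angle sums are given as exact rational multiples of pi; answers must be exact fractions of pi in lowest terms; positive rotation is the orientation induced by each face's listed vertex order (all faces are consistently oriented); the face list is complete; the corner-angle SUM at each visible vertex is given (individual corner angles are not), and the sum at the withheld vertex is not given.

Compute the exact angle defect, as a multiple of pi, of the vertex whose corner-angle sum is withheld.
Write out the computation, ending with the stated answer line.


V = 7, E = 21, F = 14; chi = V - E + F = 0
Gauss-Bonnet: total defect = 2*pi*chi = 0; visible defects sum to -pi/24

Answer: defect(P6) = pi/24


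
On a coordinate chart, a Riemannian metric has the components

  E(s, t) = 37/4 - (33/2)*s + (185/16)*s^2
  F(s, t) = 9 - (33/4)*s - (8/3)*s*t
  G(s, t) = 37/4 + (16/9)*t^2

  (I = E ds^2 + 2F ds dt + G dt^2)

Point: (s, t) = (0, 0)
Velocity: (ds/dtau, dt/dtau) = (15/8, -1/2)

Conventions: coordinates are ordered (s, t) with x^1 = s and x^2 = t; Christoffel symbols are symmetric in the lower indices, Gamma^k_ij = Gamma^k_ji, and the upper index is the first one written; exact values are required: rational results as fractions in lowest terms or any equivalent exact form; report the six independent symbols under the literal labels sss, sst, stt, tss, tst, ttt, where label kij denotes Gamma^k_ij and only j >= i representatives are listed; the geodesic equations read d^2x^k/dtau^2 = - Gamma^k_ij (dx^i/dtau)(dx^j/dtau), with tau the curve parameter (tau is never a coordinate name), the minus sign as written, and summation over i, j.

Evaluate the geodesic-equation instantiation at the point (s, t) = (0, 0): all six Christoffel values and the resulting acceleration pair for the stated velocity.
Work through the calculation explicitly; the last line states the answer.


E = 37/4, F = 9, G = 37/4 at the point
E_s = -33/2, E_t = 0, F_s = -33/4, F_t = 0, G_s = 0, G_t = 0
EG - F^2 = 73/16;  g^inv = (16/73) * [[37/4, -9], [-9, 37/4]]
first-kind symbols [ij,l] = (1/2)(d_i g_jl + d_j g_il - d_l g_ij): [ss,s] = E_s/2 = -33/4, [ss,t] = F_s - E_t/2 = -33/4, [st,s] = E_t/2 = 0, [st,t] = G_s/2 = 0, [tt,s] = F_t - G_s/2 = 0, [tt,t] = G_t/2 = 0
Gamma^s_ij = (G*[ij,s] - F*[ij,t])/(EG - F^2), Gamma^t_ij = (E*[ij,t] - F*[ij,s])/(EG - F^2)
Gamma_sss = -33/73, Gamma_sst = 0, Gamma_stt = 0, Gamma_tss = -33/73, Gamma_tst = 0, Gamma_ttt = 0
d^2s/dtau^2 = -(Gamma_sss*(15/8)^2 + 2*Gamma_sst*(15/8)*(-1/2) + Gamma_stt*(-1/2)^2) = 7425/4672
d^2t/dtau^2 = -(Gamma_tss*(15/8)^2 + 2*Gamma_tst*(15/8)*(-1/2) + Gamma_ttt*(-1/2)^2) = 7425/4672

Answer: Gamma_sss = -33/73, Gamma_sst = 0, Gamma_stt = 0, Gamma_tss = -33/73, Gamma_tst = 0, Gamma_ttt = 0; accelerations (d^2s/dtau^2, d^2t/dtau^2) = (7425/4672, 7425/4672)


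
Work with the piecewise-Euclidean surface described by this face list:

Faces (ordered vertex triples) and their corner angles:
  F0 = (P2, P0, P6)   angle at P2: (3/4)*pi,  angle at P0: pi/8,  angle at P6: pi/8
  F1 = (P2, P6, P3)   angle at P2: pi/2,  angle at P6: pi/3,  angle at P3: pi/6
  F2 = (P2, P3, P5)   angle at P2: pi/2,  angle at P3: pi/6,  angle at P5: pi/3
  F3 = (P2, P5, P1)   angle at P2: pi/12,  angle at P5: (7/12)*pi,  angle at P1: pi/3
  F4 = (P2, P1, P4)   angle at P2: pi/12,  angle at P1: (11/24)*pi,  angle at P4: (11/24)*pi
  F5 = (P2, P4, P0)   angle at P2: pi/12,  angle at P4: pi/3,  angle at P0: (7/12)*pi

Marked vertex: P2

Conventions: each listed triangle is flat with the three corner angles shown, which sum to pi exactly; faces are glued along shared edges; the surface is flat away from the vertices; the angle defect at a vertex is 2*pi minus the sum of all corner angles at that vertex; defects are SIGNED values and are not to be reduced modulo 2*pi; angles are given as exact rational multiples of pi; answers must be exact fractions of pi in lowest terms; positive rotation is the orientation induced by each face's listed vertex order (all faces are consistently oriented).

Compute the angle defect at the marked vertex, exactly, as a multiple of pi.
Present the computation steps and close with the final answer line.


Sum of corner angles at P2: 2*pi
defect = 2*pi - 2*pi

Answer: defect(P2) = 0


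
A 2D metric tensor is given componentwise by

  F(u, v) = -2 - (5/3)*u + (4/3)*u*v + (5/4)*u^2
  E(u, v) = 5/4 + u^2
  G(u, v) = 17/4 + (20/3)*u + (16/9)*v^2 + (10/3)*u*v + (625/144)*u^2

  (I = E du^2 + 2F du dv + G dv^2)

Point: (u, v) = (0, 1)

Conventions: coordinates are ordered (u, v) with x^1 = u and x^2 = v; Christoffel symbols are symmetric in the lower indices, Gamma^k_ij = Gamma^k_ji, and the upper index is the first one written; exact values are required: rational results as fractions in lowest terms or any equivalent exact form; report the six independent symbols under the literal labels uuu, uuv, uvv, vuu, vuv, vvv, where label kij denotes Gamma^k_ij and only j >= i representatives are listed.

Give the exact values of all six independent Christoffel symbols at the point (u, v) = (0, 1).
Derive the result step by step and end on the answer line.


E = 5/4, F = -2, G = 217/36 at the point
E_u = 0, E_v = 0, F_u = -1/3, F_v = 0, G_u = 10, G_v = 32/9
EG - F^2 = 509/144;  g^inv = (144/509) * [[217/36, 2], [2, 5/4]]
first-kind symbols [ij,l] = (1/2)(d_i g_jl + d_j g_il - d_l g_ij): [uu,u] = E_u/2 = 0, [uu,v] = F_u - E_v/2 = -1/3, [uv,u] = E_v/2 = 0, [uv,v] = G_u/2 = 5, [vv,u] = F_v - G_u/2 = -5, [vv,v] = G_v/2 = 16/9
Gamma^u_ij = (G*[ij,u] - F*[ij,v])/(EG - F^2), Gamma^v_ij = (E*[ij,v] - F*[ij,u])/(EG - F^2)

Answer: Gamma_uuu = -96/509, Gamma_uuv = 1440/509, Gamma_uvv = -3828/509, Gamma_vuu = -60/509, Gamma_vuv = 900/509, Gamma_vvv = -1120/509


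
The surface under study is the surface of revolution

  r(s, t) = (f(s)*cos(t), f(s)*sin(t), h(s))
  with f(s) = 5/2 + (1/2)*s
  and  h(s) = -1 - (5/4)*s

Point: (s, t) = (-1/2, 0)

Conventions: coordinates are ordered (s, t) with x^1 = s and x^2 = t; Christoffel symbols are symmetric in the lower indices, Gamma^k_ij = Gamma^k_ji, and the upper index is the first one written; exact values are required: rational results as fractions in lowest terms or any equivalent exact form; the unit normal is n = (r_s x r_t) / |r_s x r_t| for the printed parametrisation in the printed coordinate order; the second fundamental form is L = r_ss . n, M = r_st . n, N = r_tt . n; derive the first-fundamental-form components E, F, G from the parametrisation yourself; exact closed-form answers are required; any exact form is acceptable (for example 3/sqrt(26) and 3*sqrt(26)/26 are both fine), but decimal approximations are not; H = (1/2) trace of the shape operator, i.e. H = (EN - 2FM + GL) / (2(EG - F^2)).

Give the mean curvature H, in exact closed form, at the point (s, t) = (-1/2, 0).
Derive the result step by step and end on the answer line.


f = 9/4, f' = 1/2, f'' = 0, h' = -5/4, h'' = 0
E = 29/16, F = 0, G = 81/16; answer radicand W^2 = 29/16
unnormalised second-form numerators: l = 0, m = 0, n = -45/16; L = l/sqrt(29/16), and similarly M = m/sqrt(W^2), N = n/sqrt(W^2)
H = (E*n - 2*F*m + G*l) / (2*(EG - F^2)*sqrt(W^2)); E*n - 2*F*m + G*l = -1305/256, EG - F^2 = 2349/256, so H = (-5/18)/sqrt(29/16)

Answer: H = -10*sqrt(29)/261


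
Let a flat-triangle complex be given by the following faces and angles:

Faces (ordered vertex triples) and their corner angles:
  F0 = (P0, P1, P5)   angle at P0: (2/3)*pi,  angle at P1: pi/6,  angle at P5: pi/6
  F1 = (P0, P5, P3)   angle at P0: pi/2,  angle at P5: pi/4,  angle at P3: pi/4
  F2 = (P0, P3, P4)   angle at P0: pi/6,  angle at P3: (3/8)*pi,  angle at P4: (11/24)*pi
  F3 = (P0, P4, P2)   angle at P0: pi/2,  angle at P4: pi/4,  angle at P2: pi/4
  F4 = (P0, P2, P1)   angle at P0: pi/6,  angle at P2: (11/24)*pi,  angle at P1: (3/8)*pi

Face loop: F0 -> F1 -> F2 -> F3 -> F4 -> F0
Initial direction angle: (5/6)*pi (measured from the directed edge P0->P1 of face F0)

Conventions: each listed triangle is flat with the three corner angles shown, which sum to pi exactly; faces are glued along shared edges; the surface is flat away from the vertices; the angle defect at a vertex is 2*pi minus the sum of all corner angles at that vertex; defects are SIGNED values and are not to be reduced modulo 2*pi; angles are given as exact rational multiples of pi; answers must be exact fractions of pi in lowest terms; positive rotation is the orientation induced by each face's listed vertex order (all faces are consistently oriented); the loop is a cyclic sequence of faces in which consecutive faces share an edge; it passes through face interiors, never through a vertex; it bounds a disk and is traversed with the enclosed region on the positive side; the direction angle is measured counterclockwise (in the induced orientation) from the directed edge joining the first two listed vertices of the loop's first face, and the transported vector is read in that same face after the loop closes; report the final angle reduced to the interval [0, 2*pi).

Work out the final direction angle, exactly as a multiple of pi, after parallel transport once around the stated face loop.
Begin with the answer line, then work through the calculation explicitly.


Answer: final direction angle = (5/6)*pi

enclosed vertex P0: corner angles sum to 2*pi, defect = 2*pi - 2*pi = 0
adding the enclosed defects to the starting angle (mod 2*pi, induced orientation) gives the holonomy
final angle = (5/6)*pi + 0 = (5/6)*pi (mod 2*pi)


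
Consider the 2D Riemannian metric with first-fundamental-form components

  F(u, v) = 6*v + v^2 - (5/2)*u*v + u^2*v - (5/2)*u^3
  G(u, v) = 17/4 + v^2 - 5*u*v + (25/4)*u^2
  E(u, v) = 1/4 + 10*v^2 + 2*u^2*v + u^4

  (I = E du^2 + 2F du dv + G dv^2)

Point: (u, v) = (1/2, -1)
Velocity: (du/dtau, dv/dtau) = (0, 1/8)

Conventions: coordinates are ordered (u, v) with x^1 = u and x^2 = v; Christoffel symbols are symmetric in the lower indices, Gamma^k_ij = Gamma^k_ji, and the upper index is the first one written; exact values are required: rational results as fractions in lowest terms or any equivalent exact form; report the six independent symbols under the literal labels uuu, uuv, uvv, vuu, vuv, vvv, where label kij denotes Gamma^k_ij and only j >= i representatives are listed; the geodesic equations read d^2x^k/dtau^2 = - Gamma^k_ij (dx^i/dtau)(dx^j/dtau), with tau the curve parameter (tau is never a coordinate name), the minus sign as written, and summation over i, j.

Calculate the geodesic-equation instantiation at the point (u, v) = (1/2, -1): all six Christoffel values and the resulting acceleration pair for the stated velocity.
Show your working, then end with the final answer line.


E = 157/16, F = -69/16, G = 149/16 at the point
E_u = -3/2, E_v = -39/2, F_u = -3/8, F_v = 3, G_u = 45/4, G_v = -9/2
EG - F^2 = 2329/32;  g^inv = (32/2329) * [[149/16, 69/16], [69/16, 157/16]]
first-kind symbols [ij,l] = (1/2)(d_i g_jl + d_j g_il - d_l g_ij): [uu,u] = E_u/2 = -3/4, [uu,v] = F_u - E_v/2 = 75/8, [uv,u] = E_v/2 = -39/4, [uv,v] = G_u/2 = 45/8, [vv,u] = F_v - G_u/2 = -21/8, [vv,v] = G_v/2 = -9/4
Gamma^u_ij = (G*[ij,u] - F*[ij,v])/(EG - F^2), Gamma^v_ij = (E*[ij,v] - F*[ij,u])/(EG - F^2)
Gamma_uuu = 4281/9316, Gamma_uuv = -501/548, Gamma_uvv = -4371/9316, Gamma_vuu = 11361/9316, Gamma_vuv = 99/548, Gamma_vvv = -4275/9316
d^2u/dtau^2 = -(Gamma_uuu*(0)^2 + 2*Gamma_uuv*(0)*(1/8) + Gamma_uvv*(1/8)^2) = 4371/596224
d^2v/dtau^2 = -(Gamma_vuu*(0)^2 + 2*Gamma_vuv*(0)*(1/8) + Gamma_vvv*(1/8)^2) = 4275/596224

Answer: Gamma_uuu = 4281/9316, Gamma_uuv = -501/548, Gamma_uvv = -4371/9316, Gamma_vuu = 11361/9316, Gamma_vuv = 99/548, Gamma_vvv = -4275/9316; accelerations (d^2u/dtau^2, d^2v/dtau^2) = (4371/596224, 4275/596224)


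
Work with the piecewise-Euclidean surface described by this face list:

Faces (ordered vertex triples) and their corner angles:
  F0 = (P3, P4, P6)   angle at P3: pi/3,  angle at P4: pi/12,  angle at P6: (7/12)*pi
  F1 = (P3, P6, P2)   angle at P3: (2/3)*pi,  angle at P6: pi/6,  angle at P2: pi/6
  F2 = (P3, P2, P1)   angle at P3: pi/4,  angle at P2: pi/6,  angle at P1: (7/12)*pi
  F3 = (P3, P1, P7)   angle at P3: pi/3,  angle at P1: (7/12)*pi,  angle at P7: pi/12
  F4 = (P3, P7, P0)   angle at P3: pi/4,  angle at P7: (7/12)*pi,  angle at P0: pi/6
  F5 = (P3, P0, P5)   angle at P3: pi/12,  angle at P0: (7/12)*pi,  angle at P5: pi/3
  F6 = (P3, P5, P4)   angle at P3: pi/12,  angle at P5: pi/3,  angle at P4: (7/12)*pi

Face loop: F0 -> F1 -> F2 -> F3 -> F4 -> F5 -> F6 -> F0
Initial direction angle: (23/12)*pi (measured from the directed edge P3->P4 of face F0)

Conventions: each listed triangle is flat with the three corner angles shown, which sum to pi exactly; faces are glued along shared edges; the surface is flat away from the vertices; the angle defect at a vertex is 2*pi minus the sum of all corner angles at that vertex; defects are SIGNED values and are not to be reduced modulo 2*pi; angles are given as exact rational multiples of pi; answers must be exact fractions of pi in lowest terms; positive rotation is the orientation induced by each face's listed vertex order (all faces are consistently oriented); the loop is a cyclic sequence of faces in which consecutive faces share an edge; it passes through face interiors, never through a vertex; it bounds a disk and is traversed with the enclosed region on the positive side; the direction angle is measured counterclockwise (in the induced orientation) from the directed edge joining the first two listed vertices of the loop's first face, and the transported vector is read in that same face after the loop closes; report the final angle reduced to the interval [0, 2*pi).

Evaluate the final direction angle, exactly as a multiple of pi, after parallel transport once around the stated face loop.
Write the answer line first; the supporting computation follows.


Answer: final direction angle = (23/12)*pi

enclosed vertex P3: corner angles sum to 2*pi, defect = 2*pi - 2*pi = 0
summing the enclosed defects onto the initial angle, mod 2*pi in the induced orientation:
final angle = (23/12)*pi + 0 = (23/12)*pi (mod 2*pi)


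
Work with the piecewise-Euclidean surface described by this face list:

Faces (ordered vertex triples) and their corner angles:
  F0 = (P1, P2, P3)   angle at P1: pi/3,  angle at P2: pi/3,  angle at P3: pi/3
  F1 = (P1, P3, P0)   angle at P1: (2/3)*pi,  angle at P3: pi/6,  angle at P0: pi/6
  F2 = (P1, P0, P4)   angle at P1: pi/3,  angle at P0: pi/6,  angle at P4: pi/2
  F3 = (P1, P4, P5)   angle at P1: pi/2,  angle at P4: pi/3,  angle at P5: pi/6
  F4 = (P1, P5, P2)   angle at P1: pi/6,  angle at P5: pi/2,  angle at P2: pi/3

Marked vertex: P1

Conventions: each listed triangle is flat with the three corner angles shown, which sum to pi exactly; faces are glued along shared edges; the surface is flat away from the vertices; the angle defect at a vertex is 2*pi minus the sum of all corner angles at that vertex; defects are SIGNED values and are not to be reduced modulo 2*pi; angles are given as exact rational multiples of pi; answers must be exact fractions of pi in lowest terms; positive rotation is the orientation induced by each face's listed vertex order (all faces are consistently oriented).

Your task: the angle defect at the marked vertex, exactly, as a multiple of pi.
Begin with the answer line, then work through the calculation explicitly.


Answer: defect(P1) = 0

Sum of corner angles at P1: 2*pi
defect = 2*pi - 2*pi


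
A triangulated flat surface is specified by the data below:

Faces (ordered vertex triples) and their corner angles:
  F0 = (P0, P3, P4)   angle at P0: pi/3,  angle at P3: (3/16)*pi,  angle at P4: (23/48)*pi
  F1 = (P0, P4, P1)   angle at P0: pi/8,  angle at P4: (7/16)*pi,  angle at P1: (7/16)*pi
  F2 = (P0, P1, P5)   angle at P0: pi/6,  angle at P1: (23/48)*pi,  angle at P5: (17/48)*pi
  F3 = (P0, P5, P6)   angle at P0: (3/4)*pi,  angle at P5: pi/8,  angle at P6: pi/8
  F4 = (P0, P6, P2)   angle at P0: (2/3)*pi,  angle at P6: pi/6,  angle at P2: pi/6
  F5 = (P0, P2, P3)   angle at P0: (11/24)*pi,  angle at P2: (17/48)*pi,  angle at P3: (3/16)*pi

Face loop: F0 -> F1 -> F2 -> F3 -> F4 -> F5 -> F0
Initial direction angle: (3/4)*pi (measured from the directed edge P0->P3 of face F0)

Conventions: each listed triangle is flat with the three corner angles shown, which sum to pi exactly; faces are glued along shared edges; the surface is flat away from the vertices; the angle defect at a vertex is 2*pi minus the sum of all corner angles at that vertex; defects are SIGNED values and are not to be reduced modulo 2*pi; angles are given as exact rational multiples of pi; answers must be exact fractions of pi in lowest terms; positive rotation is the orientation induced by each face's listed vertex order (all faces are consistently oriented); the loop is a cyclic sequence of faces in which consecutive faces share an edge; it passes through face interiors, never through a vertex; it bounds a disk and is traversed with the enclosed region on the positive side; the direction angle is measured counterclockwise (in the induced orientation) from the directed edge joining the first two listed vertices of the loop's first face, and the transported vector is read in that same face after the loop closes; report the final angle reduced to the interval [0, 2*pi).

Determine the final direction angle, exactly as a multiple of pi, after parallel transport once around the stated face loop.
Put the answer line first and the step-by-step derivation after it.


Answer: final direction angle = pi/4

enclosed vertex P0: corner angles sum to (5/2)*pi, defect = 2*pi - (5/2)*pi = -pi/2
final direction = starting direction + enclosed defect total, reduced mod 2*pi (induced orientation)
final angle = (3/4)*pi - pi/2 = pi/4 (mod 2*pi)


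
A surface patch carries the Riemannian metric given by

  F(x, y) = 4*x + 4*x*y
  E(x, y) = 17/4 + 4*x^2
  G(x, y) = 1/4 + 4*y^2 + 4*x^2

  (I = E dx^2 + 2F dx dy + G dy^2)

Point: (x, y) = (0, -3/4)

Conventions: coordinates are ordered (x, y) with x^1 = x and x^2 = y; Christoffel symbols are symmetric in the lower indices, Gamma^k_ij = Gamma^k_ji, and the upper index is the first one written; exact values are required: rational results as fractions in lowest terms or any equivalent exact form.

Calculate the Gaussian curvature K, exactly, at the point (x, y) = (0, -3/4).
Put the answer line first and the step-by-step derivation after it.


Answer: K = 48/425

E = 17/4, F = 0, G = 5/2, EG - F^2 = 85/8 at the point
E_x = 0, E_y = 0, F_x = 1, F_y = 0, G_x = 0, G_y = -6
E_yy = 0, F_xy = 4, G_xx = 8
Brioschi: K = (det M1 - det M2) / (EG - F^2)^2 with the standard first/second-derivative matrices M1, M2.
M1 = [[-E_yy/2 + F_xy - G_xx/2, E_x/2, F_x - E_y/2], [F_y - G_x/2, E, F], [G_y/2, F, G]] = [[0, 0, 1], [0, 17/4, 0], [-3, 0, 5/2]]; det M1 = 51/4
M2 = [[0, E_y/2, G_x/2], [E_y/2, E, F], [G_x/2, F, G]] = [[0, 0, 0], [0, 17/4, 0], [0, 0, 5/2]]; det M2 = 0
det M1 - det M2 = 51/4; K = 51/4 / (85/8)^2 = 48/425


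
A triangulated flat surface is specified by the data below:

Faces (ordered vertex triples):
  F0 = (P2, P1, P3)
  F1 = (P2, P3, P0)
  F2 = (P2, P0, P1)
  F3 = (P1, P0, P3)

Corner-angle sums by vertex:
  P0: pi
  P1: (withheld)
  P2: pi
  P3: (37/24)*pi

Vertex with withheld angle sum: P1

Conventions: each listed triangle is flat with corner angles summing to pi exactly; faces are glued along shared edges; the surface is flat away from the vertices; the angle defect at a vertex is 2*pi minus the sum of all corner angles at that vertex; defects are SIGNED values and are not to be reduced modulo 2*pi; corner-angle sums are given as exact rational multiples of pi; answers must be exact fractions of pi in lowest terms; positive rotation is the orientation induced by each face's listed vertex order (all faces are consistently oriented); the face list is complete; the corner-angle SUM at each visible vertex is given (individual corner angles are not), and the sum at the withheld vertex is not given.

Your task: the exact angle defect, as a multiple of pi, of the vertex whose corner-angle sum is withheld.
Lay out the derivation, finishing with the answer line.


V = 4, E = 6, F = 4; chi = V - E + F = 2
Gauss-Bonnet: total defect = 2*pi*chi = 4*pi; visible defects sum to (59/24)*pi

Answer: defect(P1) = (37/24)*pi


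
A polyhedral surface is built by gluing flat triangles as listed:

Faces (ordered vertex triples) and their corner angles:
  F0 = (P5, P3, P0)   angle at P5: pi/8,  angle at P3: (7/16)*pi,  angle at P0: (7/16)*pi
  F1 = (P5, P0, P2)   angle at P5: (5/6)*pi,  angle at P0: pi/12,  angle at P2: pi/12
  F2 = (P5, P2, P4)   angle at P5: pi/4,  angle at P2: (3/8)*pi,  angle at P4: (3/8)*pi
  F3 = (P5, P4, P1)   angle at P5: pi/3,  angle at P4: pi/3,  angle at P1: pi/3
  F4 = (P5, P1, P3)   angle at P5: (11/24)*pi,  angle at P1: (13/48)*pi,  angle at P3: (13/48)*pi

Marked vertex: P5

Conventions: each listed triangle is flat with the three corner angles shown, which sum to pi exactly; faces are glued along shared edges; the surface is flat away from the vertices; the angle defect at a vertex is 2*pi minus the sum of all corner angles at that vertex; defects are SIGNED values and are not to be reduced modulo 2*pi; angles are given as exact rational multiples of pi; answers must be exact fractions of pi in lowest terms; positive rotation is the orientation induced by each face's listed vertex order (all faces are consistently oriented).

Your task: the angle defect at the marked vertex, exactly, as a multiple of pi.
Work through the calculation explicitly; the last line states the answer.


Sum of corner angles at P5: 2*pi
defect = 2*pi - 2*pi

Answer: defect(P5) = 0


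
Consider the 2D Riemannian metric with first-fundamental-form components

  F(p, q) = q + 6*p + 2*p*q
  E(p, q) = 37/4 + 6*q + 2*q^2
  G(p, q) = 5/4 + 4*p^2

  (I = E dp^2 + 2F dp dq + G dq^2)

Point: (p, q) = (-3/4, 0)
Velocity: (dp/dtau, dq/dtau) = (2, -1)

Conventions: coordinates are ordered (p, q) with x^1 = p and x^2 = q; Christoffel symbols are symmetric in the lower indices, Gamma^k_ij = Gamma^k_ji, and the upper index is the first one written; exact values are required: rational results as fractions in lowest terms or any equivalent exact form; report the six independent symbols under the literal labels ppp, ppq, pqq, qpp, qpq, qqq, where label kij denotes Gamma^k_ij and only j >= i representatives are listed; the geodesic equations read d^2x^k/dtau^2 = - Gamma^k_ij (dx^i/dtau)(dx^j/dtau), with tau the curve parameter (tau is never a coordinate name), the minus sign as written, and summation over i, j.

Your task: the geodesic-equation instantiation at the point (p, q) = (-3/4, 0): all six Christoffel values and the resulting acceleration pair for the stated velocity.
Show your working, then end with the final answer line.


E = 37/4, F = -9/2, G = 7/2 at the point
E_p = 0, E_q = 6, F_p = 6, F_q = -1/2, G_p = -6, G_q = 0
EG - F^2 = 97/8;  g^inv = (8/97) * [[7/2, 9/2], [9/2, 37/4]]
first-kind symbols [ij,l] = (1/2)(d_i g_jl + d_j g_il - d_l g_ij): [pp,p] = E_p/2 = 0, [pp,q] = F_p - E_q/2 = 3, [pq,p] = E_q/2 = 3, [pq,q] = G_p/2 = -3, [qq,p] = F_q - G_p/2 = 5/2, [qq,q] = G_q/2 = 0
Gamma^p_ij = (G*[ij,p] - F*[ij,q])/(EG - F^2), Gamma^q_ij = (E*[ij,q] - F*[ij,p])/(EG - F^2)
Gamma_ppp = 108/97, Gamma_ppq = -24/97, Gamma_pqq = 70/97, Gamma_qpp = 222/97, Gamma_qpq = -114/97, Gamma_qqq = 90/97
d^2p/dtau^2 = -(Gamma_ppp*(2)^2 + 2*Gamma_ppq*(2)*(-1) + Gamma_pqq*(-1)^2) = -598/97
d^2q/dtau^2 = -(Gamma_qpp*(2)^2 + 2*Gamma_qpq*(2)*(-1) + Gamma_qqq*(-1)^2) = -1434/97

Answer: Gamma_ppp = 108/97, Gamma_ppq = -24/97, Gamma_pqq = 70/97, Gamma_qpp = 222/97, Gamma_qpq = -114/97, Gamma_qqq = 90/97; accelerations (d^2p/dtau^2, d^2q/dtau^2) = (-598/97, -1434/97)


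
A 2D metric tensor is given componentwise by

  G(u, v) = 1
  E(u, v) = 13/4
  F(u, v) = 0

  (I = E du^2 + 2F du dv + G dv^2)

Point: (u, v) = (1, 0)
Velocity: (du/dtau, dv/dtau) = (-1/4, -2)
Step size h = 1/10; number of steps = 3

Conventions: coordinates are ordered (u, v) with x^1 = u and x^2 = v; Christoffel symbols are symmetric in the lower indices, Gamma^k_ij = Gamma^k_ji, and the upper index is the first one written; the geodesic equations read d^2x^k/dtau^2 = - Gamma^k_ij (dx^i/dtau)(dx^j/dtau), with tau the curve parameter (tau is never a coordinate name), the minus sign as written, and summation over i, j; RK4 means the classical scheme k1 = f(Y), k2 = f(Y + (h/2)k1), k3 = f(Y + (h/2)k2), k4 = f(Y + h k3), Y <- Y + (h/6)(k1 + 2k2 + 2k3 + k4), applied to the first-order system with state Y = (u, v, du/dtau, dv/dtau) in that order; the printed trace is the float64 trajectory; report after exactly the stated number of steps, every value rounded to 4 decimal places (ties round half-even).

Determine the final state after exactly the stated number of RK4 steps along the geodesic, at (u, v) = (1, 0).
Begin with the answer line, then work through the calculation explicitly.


Answer: u = 0.9250, v = -0.6000, du/dtau = -0.2500, dv/dtau = -2.0000

f(Y) = (du/dtau, dv/dtau, -Gamma^u_ij Y'^i Y'^j, -Gamma^v_ij Y'^i Y'^j) with the Gammas evaluated at the stage position; h = 0.100000; intermediate values shown to 6 dp
step 0: u = 1.0000, v = 0.0000, du/dtau = -0.2500, dv/dtau = -2.0000
step 1:
  k1: at (u, v) = (1.000000, 0.000000), (du/dtau, dv/dtau) = (-0.250000, -2.000000); Gamma_uuu = 0.000000, Gamma_uuv = 0.000000, Gamma_uvv = 0.000000, Gamma_vuu = 0.000000, Gamma_vuv = 0.000000, Gamma_vvv = 0.000000; k1 = (-0.250000, -2.000000, 0.000000, 0.000000)
  k2: at (u, v) = (0.987500, -0.100000), (du/dtau, dv/dtau) = (-0.250000, -2.000000); Gamma_uuu = 0.000000, Gamma_uuv = 0.000000, Gamma_uvv = 0.000000, Gamma_vuu = 0.000000, Gamma_vuv = 0.000000, Gamma_vvv = 0.000000; k2 = (-0.250000, -2.000000, 0.000000, 0.000000)
  k3: at (u, v) = (0.987500, -0.100000), (du/dtau, dv/dtau) = (-0.250000, -2.000000); Gamma_uuu = 0.000000, Gamma_uuv = 0.000000, Gamma_uvv = 0.000000, Gamma_vuu = 0.000000, Gamma_vuv = 0.000000, Gamma_vvv = 0.000000; k3 = (-0.250000, -2.000000, 0.000000, 0.000000)
  k4: at (u, v) = (0.975000, -0.200000), (du/dtau, dv/dtau) = (-0.250000, -2.000000); Gamma_uuu = 0.000000, Gamma_uuv = 0.000000, Gamma_uvv = 0.000000, Gamma_vuu = 0.000000, Gamma_vuv = 0.000000, Gamma_vvv = 0.000000; k4 = (-0.250000, -2.000000, 0.000000, 0.000000)
  Y <- Y + (h/6)(k1 + 2k2 + 2k3 + k4): u = 0.9750, v = -0.2000, du/dtau = -0.2500, dv/dtau = -2.0000
step 2:
  k1: at (u, v) = (0.975000, -0.200000), (du/dtau, dv/dtau) = (-0.250000, -2.000000); Gamma_uuu = 0.000000, Gamma_uuv = 0.000000, Gamma_uvv = 0.000000, Gamma_vuu = 0.000000, Gamma_vuv = 0.000000, Gamma_vvv = 0.000000; k1 = (-0.250000, -2.000000, 0.000000, 0.000000)
  k2: at (u, v) = (0.962500, -0.300000), (du/dtau, dv/dtau) = (-0.250000, -2.000000); Gamma_uuu = 0.000000, Gamma_uuv = 0.000000, Gamma_uvv = 0.000000, Gamma_vuu = 0.000000, Gamma_vuv = 0.000000, Gamma_vvv = 0.000000; k2 = (-0.250000, -2.000000, 0.000000, 0.000000)
  k3: at (u, v) = (0.962500, -0.300000), (du/dtau, dv/dtau) = (-0.250000, -2.000000); Gamma_uuu = 0.000000, Gamma_uuv = 0.000000, Gamma_uvv = 0.000000, Gamma_vuu = 0.000000, Gamma_vuv = 0.000000, Gamma_vvv = 0.000000; k3 = (-0.250000, -2.000000, 0.000000, 0.000000)
  k4: at (u, v) = (0.950000, -0.400000), (du/dtau, dv/dtau) = (-0.250000, -2.000000); Gamma_uuu = 0.000000, Gamma_uuv = 0.000000, Gamma_uvv = 0.000000, Gamma_vuu = 0.000000, Gamma_vuv = 0.000000, Gamma_vvv = 0.000000; k4 = (-0.250000, -2.000000, 0.000000, 0.000000)
  Y <- Y + (h/6)(k1 + 2k2 + 2k3 + k4): u = 0.9500, v = -0.4000, du/dtau = -0.2500, dv/dtau = -2.0000
step 3:
  k1: at (u, v) = (0.950000, -0.400000), (du/dtau, dv/dtau) = (-0.250000, -2.000000); Gamma_uuu = 0.000000, Gamma_uuv = 0.000000, Gamma_uvv = 0.000000, Gamma_vuu = 0.000000, Gamma_vuv = 0.000000, Gamma_vvv = 0.000000; k1 = (-0.250000, -2.000000, 0.000000, 0.000000)
  k2: at (u, v) = (0.937500, -0.500000), (du/dtau, dv/dtau) = (-0.250000, -2.000000); Gamma_uuu = 0.000000, Gamma_uuv = 0.000000, Gamma_uvv = 0.000000, Gamma_vuu = 0.000000, Gamma_vuv = 0.000000, Gamma_vvv = 0.000000; k2 = (-0.250000, -2.000000, 0.000000, 0.000000)
  k3: at (u, v) = (0.937500, -0.500000), (du/dtau, dv/dtau) = (-0.250000, -2.000000); Gamma_uuu = 0.000000, Gamma_uuv = 0.000000, Gamma_uvv = 0.000000, Gamma_vuu = 0.000000, Gamma_vuv = 0.000000, Gamma_vvv = 0.000000; k3 = (-0.250000, -2.000000, 0.000000, 0.000000)
  k4: at (u, v) = (0.925000, -0.600000), (du/dtau, dv/dtau) = (-0.250000, -2.000000); Gamma_uuu = 0.000000, Gamma_uuv = 0.000000, Gamma_uvv = 0.000000, Gamma_vuu = 0.000000, Gamma_vuv = 0.000000, Gamma_vvv = 0.000000; k4 = (-0.250000, -2.000000, 0.000000, 0.000000)
  Y <- Y + (h/6)(k1 + 2k2 + 2k3 + k4): u = 0.9250, v = -0.6000, du/dtau = -0.2500, dv/dtau = -2.0000


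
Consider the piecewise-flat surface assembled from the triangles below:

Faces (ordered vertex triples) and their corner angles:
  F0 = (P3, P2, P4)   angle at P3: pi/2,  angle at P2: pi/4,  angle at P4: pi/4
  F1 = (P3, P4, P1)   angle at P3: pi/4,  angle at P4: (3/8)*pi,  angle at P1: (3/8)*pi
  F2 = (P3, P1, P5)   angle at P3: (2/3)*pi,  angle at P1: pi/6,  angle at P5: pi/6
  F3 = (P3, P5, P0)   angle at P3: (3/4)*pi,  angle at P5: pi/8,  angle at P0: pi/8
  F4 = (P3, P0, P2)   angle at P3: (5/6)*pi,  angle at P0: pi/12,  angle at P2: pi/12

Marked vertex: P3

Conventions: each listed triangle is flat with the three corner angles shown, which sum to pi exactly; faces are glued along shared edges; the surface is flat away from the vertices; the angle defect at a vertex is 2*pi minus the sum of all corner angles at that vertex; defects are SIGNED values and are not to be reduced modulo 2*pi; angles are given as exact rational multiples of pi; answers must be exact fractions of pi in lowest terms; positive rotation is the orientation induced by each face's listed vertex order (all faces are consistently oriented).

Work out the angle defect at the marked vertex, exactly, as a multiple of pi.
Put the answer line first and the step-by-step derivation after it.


Answer: defect(P3) = -pi

Sum of corner angles at P3: 3*pi
defect = 2*pi - 3*pi


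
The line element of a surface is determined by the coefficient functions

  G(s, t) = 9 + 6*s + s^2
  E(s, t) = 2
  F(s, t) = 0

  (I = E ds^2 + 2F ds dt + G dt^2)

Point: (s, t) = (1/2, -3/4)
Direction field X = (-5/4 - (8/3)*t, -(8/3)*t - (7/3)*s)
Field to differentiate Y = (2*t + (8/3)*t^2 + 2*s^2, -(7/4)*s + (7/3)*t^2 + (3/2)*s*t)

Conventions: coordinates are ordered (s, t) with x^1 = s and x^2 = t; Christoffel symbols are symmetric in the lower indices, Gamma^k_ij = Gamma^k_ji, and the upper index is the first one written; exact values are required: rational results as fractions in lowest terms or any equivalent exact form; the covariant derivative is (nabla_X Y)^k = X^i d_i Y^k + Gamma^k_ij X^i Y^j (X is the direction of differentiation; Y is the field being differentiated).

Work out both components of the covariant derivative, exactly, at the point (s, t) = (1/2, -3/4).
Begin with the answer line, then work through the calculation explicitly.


Answer: (nabla_X Y)^s = 1/64, (nabla_X Y)^t = -2927/672

E = 2, F = 0, G = 49/4 at the point
E_s = 0, E_t = 0, F_s = 0, F_t = 0, G_s = 7, G_t = 0
EG - F^2 = 49/2;  g^inv = (2/49) * [[49/4, 0], [0, 2]]
first-kind symbols [ij,l] = (1/2)(d_i g_jl + d_j g_il - d_l g_ij): [ss,s] = E_s/2 = 0, [ss,t] = F_s - E_t/2 = 0, [st,s] = E_t/2 = 0, [st,t] = G_s/2 = 7/2, [tt,s] = F_t - G_s/2 = -7/2, [tt,t] = G_t/2 = 0
Gamma^s_ij = (G*[ij,s] - F*[ij,t])/(EG - F^2), Gamma^t_ij = (E*[ij,t] - F*[ij,s])/(EG - F^2)
Gamma_sss = 0, Gamma_sst = 0, Gamma_stt = -7/4, Gamma_tss = 0, Gamma_tst = 2/7, Gamma_ttt = 0
X = (3/4, 5/6), Y = (1/2, -1/8) at the point


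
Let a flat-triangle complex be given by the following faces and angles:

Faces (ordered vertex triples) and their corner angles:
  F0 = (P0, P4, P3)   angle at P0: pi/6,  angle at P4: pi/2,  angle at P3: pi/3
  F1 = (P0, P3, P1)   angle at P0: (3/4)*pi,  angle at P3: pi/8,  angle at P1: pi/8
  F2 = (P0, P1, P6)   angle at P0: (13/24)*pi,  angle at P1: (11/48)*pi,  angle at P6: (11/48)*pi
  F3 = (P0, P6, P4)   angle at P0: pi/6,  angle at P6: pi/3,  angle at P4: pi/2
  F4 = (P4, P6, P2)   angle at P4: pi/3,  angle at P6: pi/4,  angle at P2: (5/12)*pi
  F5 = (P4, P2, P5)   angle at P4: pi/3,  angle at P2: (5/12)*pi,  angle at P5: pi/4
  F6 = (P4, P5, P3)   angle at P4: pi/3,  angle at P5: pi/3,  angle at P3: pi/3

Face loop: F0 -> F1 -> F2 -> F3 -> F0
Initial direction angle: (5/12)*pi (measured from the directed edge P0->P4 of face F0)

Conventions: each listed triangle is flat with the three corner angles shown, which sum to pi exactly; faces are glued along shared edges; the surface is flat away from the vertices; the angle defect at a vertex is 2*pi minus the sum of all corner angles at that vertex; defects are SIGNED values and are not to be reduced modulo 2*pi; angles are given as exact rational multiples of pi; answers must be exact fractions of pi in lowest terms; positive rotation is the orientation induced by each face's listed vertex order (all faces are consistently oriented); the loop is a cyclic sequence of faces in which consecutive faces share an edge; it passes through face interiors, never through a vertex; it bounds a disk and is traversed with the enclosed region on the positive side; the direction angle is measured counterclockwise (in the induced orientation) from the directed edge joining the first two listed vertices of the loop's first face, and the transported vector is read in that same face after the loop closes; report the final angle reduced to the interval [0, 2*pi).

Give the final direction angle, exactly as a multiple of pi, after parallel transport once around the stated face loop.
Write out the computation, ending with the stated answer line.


enclosed vertex P0: corner angles sum to (13/8)*pi, defect = 2*pi - (13/8)*pi = (3/8)*pi
summing the enclosed defects onto the initial angle, mod 2*pi in the induced orientation:
final angle = (5/12)*pi + (3/8)*pi = (19/24)*pi (mod 2*pi)

Answer: final direction angle = (19/24)*pi


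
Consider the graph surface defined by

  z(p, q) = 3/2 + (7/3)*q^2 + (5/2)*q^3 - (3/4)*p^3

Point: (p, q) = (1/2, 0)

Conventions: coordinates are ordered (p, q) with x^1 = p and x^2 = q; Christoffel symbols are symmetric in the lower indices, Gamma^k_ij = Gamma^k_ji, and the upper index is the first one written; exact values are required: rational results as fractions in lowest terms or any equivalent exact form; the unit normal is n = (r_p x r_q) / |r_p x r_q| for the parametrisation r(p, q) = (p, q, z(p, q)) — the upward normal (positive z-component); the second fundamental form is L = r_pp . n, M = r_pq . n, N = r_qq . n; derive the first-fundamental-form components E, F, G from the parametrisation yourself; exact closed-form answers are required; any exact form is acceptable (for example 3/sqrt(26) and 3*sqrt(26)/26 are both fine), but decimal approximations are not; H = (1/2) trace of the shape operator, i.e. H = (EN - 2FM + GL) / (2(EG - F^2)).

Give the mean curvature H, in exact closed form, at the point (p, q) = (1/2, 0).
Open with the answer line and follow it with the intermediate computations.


Answer: H = 23920*sqrt(337)/340707

z_p = -9/16, z_q = 0, z_pp = -9/4, z_pq = 0, z_qq = 14/3
E = 337/256, F = 0, G = 1; answer radicand W^2 = 337/256
unnormalised second-form numerators: l = -9/4, m = 0, n = 14/3; L = l/sqrt(337/256), and similarly M = m/sqrt(W^2), N = n/sqrt(W^2)
H = (E*n - 2*F*m + G*l) / (2*(EG - F^2)*sqrt(W^2)); E*n - 2*F*m + G*l = 1495/384, EG - F^2 = 337/256, so H = (1495/1011)/sqrt(337/256)
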